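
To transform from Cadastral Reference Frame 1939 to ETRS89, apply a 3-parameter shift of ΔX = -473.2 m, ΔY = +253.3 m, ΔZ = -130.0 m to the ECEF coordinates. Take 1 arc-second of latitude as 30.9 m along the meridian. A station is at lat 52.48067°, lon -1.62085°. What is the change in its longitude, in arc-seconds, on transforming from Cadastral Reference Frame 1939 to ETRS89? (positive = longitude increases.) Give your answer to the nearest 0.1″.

Δλ = 12.7″

sin φ = 0.793148, cos φ = 0.609029, sin λ = -0.028285, cos λ = 0.999600.
East component: ΔE = −sin λ·ΔX + cos λ·ΔY = −(-0.028285)(-473.2) + (0.999600)(253.3) = 239.81 m.
1° of latitude spans 3600 × 30.90 = 111240 m; at latitude φ, 1° of longitude spans that × cos φ = 67748.4 m, so Δλ = 239.81 / 67748.4 × 3600 = 12.743″.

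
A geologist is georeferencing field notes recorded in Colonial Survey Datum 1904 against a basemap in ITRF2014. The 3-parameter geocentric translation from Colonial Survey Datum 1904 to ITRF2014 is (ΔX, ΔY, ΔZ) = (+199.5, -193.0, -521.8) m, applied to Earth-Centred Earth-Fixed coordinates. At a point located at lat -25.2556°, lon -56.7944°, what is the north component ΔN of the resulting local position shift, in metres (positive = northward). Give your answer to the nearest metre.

ΔN = -356 m

At φ = -25.2556°, λ = -56.7944°: sin φ = -0.426657, cos φ = 0.904413, sin λ = -0.836711, cos λ = 0.547645.
ΔN = −sin φ cos λ·ΔX − sin φ sin λ·ΔY + cos φ·ΔZ = −(-0.426657)(0.547645)(199.5) − (-0.426657)(-0.836711)(-193.0) + (0.904413)(-521.8) = -356.41 m.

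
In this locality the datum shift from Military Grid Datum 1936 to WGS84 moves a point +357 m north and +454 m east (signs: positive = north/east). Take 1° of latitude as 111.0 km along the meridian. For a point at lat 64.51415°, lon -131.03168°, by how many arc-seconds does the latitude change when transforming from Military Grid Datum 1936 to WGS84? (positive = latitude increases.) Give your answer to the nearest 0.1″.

Δφ = 11.6″

1° of latitude = 111.0 km, so Δφ = 357.0 / 111000 = 0.0032162° = 11.578″.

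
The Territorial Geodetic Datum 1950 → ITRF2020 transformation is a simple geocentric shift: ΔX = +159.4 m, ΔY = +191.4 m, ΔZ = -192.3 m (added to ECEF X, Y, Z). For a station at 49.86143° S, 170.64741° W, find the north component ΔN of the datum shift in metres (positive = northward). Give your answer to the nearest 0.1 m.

At φ = -49.86143°, λ = -170.64741°: sin φ = -0.764488, cos φ = 0.644638, sin λ = -0.162510, cos λ = -0.986707.
ΔN = −sin φ cos λ·ΔX − sin φ sin λ·ΔY + cos φ·ΔZ = −(-0.764488)(-0.986707)(159.4) − (-0.764488)(-0.162510)(191.4) + (0.644638)(-192.3) = -267.98 m.

ΔN = -268.0 m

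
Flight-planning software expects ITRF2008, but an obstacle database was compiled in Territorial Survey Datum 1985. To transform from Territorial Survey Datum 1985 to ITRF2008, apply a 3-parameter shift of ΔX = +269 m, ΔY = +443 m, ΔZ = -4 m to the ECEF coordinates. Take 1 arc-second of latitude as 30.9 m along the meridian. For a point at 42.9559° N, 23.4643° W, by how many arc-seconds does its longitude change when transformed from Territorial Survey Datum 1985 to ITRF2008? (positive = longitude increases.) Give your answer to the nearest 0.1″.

sin φ = 0.681435, cos φ = 0.731878, sin λ = -0.398178, cos λ = 0.917308.
East component: ΔE = −sin λ·ΔX + cos λ·ΔY = −(-0.398178)(269) + (0.917308)(443) = 513.48 m.
1° of latitude spans 3600 × 30.90 = 111240 m; at latitude φ, 1° of longitude spans that × cos φ = 81414.2 m, so Δλ = 513.48 / 81414.2 × 3600 = 22.705″.

Δλ = 22.7″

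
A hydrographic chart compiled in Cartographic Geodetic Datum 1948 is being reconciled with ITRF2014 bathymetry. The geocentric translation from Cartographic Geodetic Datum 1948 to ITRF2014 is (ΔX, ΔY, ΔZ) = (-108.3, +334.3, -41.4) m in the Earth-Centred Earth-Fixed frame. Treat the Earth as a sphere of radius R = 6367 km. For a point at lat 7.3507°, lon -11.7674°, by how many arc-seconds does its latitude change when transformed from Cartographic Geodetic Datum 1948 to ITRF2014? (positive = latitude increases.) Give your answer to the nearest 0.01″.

Δφ = -0.61″

sin φ = 0.127942, cos φ = 0.991782, sin λ = -0.203939, cos λ = 0.978984.
North component: ΔN = −sin φ cos λ·ΔX − sin φ sin λ·ΔY + cos φ·ΔZ = −(0.127942)(0.978984)(-108.3) − (0.127942)(-0.203939)(334.3) + (0.991782)(-41.4) = -18.77 m.
1° of latitude spans πR/180 = 111125 m, so Δφ = -18.77 / 111125 × 3600 = -0.608″.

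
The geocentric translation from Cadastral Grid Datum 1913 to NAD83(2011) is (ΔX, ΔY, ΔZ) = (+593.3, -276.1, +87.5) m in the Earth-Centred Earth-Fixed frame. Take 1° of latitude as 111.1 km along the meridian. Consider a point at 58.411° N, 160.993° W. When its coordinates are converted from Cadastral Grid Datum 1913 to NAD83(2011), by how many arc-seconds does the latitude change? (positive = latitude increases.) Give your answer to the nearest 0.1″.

sin φ = 0.851828, cos φ = 0.523822, sin λ = -0.325684, cos λ = -0.945479.
North component: ΔN = −sin φ cos λ·ΔX − sin φ sin λ·ΔY + cos φ·ΔZ = −(0.851828)(-0.945479)(593.3) − (0.851828)(-0.325684)(-276.1) + (0.523822)(87.5) = 447.07 m.
1° of latitude spans 111100 m, so Δφ = 447.07 / 111100 × 3600 = 14.487″.

Δφ = 14.5″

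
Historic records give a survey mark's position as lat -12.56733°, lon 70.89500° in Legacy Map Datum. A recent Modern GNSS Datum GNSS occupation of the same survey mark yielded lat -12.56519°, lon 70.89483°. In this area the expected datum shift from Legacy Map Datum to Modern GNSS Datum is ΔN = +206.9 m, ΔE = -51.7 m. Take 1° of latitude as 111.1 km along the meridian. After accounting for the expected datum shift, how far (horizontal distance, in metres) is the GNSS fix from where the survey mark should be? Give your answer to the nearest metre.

45 m

Observed coordinate differences: Δφ = +0.00214°, Δλ = -0.00017°.
Converting to metres (1° lat = 111100 m, cos φ = 0.976041): observed ΔN = 237.8 m, observed ΔE = -18.4 m.
Subtracting the expected shift leaves a residual of 237.8 − (206.9) = 30.9 m north and -18.4 − (-51.7) = 33.3 m east.
Residual distance = √(30.9² + 33.3²) = 45.4 m.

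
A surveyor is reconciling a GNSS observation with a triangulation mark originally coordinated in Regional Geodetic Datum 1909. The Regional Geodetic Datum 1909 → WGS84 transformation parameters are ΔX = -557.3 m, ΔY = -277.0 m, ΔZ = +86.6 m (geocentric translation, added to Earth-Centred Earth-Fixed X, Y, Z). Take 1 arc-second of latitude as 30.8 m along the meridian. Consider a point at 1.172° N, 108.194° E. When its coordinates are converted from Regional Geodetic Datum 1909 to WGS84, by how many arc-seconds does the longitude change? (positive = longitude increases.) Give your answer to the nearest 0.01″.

sin φ = 0.020454, cos φ = 0.999791, sin λ = 0.950005, cos λ = -0.312235.
East component: ΔE = −sin λ·ΔX + cos λ·ΔY = −(0.950005)(-557.3) + (-0.312235)(-277.0) = 615.93 m.
1° of latitude spans 3600 × 30.80 = 110880 m; at latitude φ, 1° of longitude spans that × cos φ = 110856.8 m, so Δλ = 615.93 / 110856.8 × 3600 = 20.002″.

Δλ = 20.00″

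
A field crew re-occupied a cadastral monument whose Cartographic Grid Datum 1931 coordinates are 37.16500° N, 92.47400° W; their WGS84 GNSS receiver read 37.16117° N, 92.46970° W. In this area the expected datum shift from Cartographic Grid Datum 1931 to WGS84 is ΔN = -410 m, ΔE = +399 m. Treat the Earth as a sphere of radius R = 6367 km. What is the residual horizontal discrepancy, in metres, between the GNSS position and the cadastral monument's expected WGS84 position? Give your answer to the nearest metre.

24 m

Observed coordinate differences: Δφ = -0.00383°, Δλ = +0.00430°.
Converting to metres (1° lat = 111125 m, cos φ = 0.796899): observed ΔN = -425.6 m, observed ΔE = 380.8 m.
Subtracting the expected shift leaves a residual of -425.6 − (-410) = -15.6 m north and 380.8 − (399) = -18.2 m east.
Residual distance = √((-15.6)² + (-18.2)²) = 24.0 m.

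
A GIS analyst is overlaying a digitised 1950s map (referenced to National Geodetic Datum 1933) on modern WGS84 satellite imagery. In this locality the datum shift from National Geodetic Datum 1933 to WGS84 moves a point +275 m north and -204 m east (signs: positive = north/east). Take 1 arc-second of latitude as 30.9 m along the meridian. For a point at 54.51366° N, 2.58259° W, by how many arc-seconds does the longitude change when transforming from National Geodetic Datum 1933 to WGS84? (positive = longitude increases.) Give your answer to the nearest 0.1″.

At latitude 54.51366°, cos φ = 0.580509.
1″ of longitude at this latitude = 30.90 × cos φ = 17.9377 m, so Δλ = -204.0 / 17.9377 = -11.373″.

Δλ = -11.4″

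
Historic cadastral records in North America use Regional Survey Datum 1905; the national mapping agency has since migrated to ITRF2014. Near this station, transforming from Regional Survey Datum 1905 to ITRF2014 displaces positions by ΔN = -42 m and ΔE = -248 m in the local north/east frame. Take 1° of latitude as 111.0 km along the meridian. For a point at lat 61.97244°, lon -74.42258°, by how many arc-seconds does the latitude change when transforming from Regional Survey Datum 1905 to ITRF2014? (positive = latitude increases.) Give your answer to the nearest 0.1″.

Δφ = -1.4″

1° of latitude = 111.0 km, so Δφ = -42.0 / 111000 = -0.0003784° = -1.362″.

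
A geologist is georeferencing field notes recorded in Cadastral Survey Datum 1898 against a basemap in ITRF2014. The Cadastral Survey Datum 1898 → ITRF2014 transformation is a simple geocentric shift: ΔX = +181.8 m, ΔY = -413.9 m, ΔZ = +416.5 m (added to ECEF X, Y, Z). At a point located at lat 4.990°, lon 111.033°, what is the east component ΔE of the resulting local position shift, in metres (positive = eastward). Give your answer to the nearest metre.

ΔE = -21 m

The local east axis at (φ, λ) is (−sin λ, cos λ, 0), so ΔE = −sin(111.033°)·181.8 + cos(111.033°)·(-413.9) = -21.14 m.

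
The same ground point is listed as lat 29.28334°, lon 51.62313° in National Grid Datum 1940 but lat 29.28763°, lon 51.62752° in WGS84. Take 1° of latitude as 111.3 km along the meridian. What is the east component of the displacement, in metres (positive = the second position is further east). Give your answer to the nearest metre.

Δφ = 29.28763° − 29.28334° = +0.00429°; Δλ = 51.62752° − 51.62313° = +0.00439°.
ΔN = Δφ × 111300 = 477.5 m; ΔE = Δλ × 111300 × cos(29.28334°) = +0.00439 × 111300 × 0.872212 = 426.2 m.

ΔE = 426 m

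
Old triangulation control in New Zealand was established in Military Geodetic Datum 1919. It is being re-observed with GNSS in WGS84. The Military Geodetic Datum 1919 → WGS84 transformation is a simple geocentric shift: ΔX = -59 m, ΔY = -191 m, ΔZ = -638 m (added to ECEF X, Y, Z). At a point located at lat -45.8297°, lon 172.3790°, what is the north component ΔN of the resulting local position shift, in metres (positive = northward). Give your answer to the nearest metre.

ΔN = -421 m

At φ = -45.8297°, λ = 172.3790°: sin φ = -0.717272, cos φ = 0.696793, sin λ = 0.132620, cos λ = -0.991167.
ΔN = −sin φ cos λ·ΔX − sin φ sin λ·ΔY + cos φ·ΔZ = −(-0.717272)(-0.991167)(-59) − (-0.717272)(0.132620)(-191) + (0.696793)(-638) = -420.78 m.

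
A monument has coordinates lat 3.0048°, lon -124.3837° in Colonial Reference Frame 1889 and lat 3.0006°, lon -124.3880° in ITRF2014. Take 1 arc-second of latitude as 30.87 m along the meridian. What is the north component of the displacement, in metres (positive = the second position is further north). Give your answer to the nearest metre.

Δφ = 3.0006° − 3.0048° = -0.0042°; Δλ = -124.3880° − -124.3837° = -0.0043°.
1° of latitude = 3600 × 30.87 = 111132 m.
ΔN = Δφ × 111132 = -466.8 m; ΔE = Δλ × 111132 × cos(3.0048°) = -0.0043 × 111132 × 0.998625 = -477.2 m.

ΔN = -467 m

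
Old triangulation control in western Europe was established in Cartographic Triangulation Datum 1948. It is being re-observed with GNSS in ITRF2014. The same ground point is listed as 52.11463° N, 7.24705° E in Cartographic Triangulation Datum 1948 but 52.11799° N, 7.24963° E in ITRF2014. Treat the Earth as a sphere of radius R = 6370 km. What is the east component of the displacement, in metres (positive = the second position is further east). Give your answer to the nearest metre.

ΔE = 176 m

Δφ = 52.11799° − 52.11463° = +0.00336°; Δλ = 7.24963° − 7.24705° = +0.00258°.
1° along a meridian = πR/180 = 111177 m.
ΔN = Δφ × 111177 = 373.6 m; ΔE = Δλ × 111177 × cos(52.11463°) = +0.00258 × 111177 × 0.614084 = 176.1 m.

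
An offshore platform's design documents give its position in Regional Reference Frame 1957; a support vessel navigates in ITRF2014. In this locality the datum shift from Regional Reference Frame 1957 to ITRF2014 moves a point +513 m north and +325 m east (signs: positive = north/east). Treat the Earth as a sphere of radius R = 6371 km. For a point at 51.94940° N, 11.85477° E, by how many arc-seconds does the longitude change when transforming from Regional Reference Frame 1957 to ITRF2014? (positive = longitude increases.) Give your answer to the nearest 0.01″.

Δλ = 17.07″

At latitude 51.94940°, cos φ = 0.616357.
One radian of longitude at latitude φ spans R cos φ, so Δλ = ΔE / (R cos φ) = 325.0 / (6371000 × 0.616357) = 8.2764e-05 rad = 17.071″.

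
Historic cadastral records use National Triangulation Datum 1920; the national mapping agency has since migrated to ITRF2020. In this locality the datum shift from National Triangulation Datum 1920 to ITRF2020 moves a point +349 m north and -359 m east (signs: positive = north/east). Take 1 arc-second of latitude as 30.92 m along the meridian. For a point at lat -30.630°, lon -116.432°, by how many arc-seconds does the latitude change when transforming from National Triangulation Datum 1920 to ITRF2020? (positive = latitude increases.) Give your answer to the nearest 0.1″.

1″ of latitude = 30.92 m, so Δφ = 349.0 / 30.92 = 11.287″.

Δφ = 11.3″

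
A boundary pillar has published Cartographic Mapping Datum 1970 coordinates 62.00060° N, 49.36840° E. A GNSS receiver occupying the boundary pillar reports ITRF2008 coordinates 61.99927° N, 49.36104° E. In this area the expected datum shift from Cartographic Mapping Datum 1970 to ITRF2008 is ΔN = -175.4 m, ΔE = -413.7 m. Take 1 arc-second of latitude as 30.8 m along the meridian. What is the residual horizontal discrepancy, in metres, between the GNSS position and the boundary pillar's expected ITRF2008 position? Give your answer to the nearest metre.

41 m

Observed coordinate differences: Δφ = -0.00133°, Δλ = -0.00736°.
Converting to metres (1° lat = 110880 m, cos φ = 0.469462): observed ΔN = -147.5 m, observed ΔE = -383.1 m.
Subtracting the expected shift leaves a residual of -147.5 − (-175.4) = 27.9 m north and -383.1 − (-413.7) = 30.6 m east.
Residual distance = √(27.9² + 30.6²) = 41.4 m.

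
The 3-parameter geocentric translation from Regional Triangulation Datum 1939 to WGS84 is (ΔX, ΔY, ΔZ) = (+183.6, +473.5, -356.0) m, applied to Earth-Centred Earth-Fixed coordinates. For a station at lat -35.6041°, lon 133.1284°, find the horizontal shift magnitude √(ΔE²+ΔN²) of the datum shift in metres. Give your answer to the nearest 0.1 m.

485.3 m

At φ = -35.6041°, λ = 133.1284°: sin φ = -0.582181, cos φ = 0.813059, sin λ = 0.729824, cos λ = -0.683636.
ΔE = −sin λ·ΔX + cos λ·ΔY = −(0.729824)·(183.6) + (-0.683636)·(473.5) = -457.70 m.
ΔN = −sin φ cos λ·ΔX − sin φ sin λ·ΔY + cos φ·ΔZ = −(-0.582181)(-0.683636)(183.6) − (-0.582181)(0.729824)(473.5) + (0.813059)(-356.0) = -161.34 m.
Horizontal magnitude = √(ΔE² + ΔN²) = √((-457.70)² + (-161.34)²) = 485.30 m.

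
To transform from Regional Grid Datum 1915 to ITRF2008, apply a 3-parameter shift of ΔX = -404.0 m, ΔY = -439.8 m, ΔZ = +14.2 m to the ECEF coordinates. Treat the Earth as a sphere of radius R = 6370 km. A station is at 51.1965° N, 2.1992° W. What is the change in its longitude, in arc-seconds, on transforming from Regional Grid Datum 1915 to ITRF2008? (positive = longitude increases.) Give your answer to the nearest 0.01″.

sin φ = 0.779300, cos φ = 0.626651, sin λ = -0.038374, cos λ = 0.999263.
East component: ΔE = −sin λ·ΔX + cos λ·ΔY = −(-0.038374)(-404.0) + (0.999263)(-439.8) = -454.98 m.
1° of latitude spans πR/180 = 111177 m; at latitude φ, 1° of longitude spans that × cos φ = 69669.5 m, so Δλ = -454.98 / 69669.5 × 3600 = -23.510″.

Δλ = -23.51″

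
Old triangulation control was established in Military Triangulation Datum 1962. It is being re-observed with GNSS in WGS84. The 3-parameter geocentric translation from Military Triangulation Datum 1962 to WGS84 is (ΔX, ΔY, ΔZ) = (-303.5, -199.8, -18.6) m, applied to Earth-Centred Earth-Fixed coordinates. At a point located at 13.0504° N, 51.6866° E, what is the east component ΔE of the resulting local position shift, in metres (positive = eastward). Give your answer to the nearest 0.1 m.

At φ = 13.0504°, λ = 51.6866°: sin φ = 0.225808, cos φ = 0.974172, sin λ = 0.784631, cos λ = 0.619963.
ΔE = −sin λ·ΔX + cos λ·ΔY = −(0.784631)·(-303.5) + (0.619963)·(-199.8) = 114.27 m.

ΔE = 114.3 m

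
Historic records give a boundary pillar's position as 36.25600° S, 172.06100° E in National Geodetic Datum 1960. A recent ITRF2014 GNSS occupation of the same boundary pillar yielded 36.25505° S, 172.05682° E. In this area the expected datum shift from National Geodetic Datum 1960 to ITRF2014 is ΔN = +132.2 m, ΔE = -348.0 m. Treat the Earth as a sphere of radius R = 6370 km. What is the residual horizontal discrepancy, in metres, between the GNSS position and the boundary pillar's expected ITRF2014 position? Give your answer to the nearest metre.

Observed coordinate differences: Δφ = +0.00095°, Δλ = -0.00418°.
Converting to metres (1° lat = 111177 m, cos φ = 0.806383): observed ΔN = 105.6 m, observed ΔE = -374.7 m.
Subtracting the expected shift leaves a residual of 105.6 − (132.2) = -26.6 m north and -374.7 − (-348.0) = -26.7 m east.
Residual distance = √((-26.6)² + (-26.7)²) = 37.7 m.

38 m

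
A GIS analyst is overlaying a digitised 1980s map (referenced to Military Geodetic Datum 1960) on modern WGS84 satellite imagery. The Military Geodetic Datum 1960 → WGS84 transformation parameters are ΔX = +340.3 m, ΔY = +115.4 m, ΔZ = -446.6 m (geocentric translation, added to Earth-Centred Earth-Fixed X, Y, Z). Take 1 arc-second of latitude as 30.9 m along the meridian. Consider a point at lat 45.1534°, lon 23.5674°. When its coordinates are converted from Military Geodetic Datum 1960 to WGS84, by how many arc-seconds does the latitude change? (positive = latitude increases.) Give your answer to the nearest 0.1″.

sin φ = 0.708997, cos φ = 0.705211, sin λ = 0.399828, cos λ = 0.916590.
North component: ΔN = −sin φ cos λ·ΔX − sin φ sin λ·ΔY + cos φ·ΔZ = −(0.708997)(0.916590)(340.3) − (0.708997)(0.399828)(115.4) + (0.705211)(-446.6) = -568.81 m.
1° of latitude spans 3600 × 30.90 = 111240 m, so Δφ = -568.81 / 111240 × 3600 = -18.408″.

Δφ = -18.4″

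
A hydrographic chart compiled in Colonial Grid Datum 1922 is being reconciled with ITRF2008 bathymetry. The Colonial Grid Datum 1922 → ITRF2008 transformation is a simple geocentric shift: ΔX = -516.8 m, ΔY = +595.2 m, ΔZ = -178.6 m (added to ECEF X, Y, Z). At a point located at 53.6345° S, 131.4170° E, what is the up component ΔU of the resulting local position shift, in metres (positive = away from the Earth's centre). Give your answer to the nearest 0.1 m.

At φ = -53.6345°, λ = 131.4170°: sin φ = -0.805251, cos φ = 0.592934, sin λ = 0.749915, cos λ = -0.661534.
ΔU = cos φ cos λ·ΔX + cos φ sin λ·ΔY + sin φ·ΔZ = (0.592934)(-0.661534)(-516.8) + (0.592934)(0.749915)(595.2) + (-0.805251)(-178.6) = 611.19 m.

ΔU = 611.2 m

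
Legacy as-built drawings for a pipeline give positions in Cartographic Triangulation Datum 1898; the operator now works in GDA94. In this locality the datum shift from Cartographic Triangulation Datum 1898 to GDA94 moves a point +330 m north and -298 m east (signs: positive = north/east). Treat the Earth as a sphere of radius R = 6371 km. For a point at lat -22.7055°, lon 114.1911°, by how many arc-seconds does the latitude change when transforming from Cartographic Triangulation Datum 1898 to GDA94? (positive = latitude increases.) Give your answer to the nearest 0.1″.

On a sphere of radius R, 1 rad of latitude = R, so Δφ = ΔN / R = 330.0 / 6371000 = 5.1797e-05 rad = 10.684″.

Δφ = 10.7″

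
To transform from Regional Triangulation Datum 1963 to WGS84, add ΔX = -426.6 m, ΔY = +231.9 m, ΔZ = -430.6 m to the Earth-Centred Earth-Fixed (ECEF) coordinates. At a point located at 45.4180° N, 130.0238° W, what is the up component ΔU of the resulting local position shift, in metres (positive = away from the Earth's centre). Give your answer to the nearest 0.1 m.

ΔU = -238.8 m

The local up (radial) axis is (cos φ cos λ, cos φ sin λ, sin φ), giving ΔU = 192.574 − 124.651 − 306.693 = -238.77 m.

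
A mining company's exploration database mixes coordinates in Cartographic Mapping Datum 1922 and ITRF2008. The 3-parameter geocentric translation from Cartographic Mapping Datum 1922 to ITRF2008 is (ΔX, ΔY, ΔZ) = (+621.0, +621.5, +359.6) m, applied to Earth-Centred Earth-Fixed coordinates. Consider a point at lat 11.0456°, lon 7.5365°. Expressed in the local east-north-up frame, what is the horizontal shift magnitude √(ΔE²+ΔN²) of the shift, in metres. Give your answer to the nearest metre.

At φ = 11.0456°, λ = 7.5365°: sin φ = 0.191590, cos φ = 0.981475, sin λ = 0.131158, cos λ = 0.991362.
ΔE = −sin λ·ΔX + cos λ·ΔY = −(0.131158)·(621.0) + (0.991362)·(621.5) = 534.68 m.
ΔN = −sin φ cos λ·ΔX − sin φ sin λ·ΔY + cos φ·ΔZ = −(0.191590)(0.991362)(621.0) − (0.191590)(0.131158)(621.5) + (0.981475)(359.6) = 219.37 m.
Horizontal magnitude = √(ΔE² + ΔN²) = √(534.68² + 219.37²) = 577.93 m.

578 m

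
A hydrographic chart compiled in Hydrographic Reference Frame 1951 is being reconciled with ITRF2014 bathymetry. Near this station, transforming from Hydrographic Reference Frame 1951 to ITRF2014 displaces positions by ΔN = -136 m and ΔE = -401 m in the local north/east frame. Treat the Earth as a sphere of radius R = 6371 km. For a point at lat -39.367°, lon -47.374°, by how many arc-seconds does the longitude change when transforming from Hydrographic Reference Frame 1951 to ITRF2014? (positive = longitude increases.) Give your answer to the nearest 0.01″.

At latitude -39.367°, cos φ = 0.773099.
One radian of longitude at latitude φ spans R cos φ, so Δλ = ΔE / (R cos φ) = -401.0 / (6371000 × 0.773099) = -8.1414e-05 rad = -16.793″.

Δλ = -16.79″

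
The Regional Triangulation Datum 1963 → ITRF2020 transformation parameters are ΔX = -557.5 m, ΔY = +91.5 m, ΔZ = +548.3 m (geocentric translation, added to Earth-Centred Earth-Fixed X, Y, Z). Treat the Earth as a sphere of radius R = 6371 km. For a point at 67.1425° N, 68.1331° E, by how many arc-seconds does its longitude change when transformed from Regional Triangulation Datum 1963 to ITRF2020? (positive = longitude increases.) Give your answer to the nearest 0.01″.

sin φ = 0.921474, cos φ = 0.388441, sin λ = 0.928052, cos λ = 0.372452.
East component: ΔE = −sin λ·ΔX + cos λ·ΔY = −(0.928052)(-557.5) + (0.372452)(91.5) = 551.47 m.
1° of latitude spans πR/180 = 111195 m; at latitude φ, 1° of longitude spans that × cos φ = 43192.6 m, so Δλ = 551.47 / 43192.6 × 3600 = 45.964″.

Δλ = 45.96″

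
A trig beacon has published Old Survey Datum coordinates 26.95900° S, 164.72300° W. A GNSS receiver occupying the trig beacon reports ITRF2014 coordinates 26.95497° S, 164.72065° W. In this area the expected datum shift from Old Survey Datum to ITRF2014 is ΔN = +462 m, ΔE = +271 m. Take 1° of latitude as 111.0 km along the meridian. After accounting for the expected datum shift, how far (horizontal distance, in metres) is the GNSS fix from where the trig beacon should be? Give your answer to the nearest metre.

41 m

Observed coordinate differences: Δφ = +0.00403°, Δλ = +0.00235°.
Converting to metres (1° lat = 111000 m, cos φ = 0.891331): observed ΔN = 447.3 m, observed ΔE = 232.5 m.
Subtracting the expected shift leaves a residual of 447.3 − (462) = -14.7 m north and 232.5 − (271) = -38.5 m east.
Residual distance = √((-14.7)² + (-38.5)²) = 41.2 m.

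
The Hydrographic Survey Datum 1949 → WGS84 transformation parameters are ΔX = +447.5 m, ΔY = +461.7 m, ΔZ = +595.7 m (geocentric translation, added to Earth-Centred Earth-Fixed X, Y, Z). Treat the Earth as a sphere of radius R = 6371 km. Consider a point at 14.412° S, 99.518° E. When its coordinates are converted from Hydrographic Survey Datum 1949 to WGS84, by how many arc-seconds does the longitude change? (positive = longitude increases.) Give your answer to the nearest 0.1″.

Δλ = -17.3″

sin φ = -0.248893, cos φ = 0.968531, sin λ = 0.986234, cos λ = -0.165357.
East component: ΔE = −sin λ·ΔX + cos λ·ΔY = −(0.986234)(447.5) + (-0.165357)(461.7) = -517.69 m.
1° of latitude spans πR/180 = 111195 m; at latitude φ, 1° of longitude spans that × cos φ = 107695.7 m, so Δλ = -517.69 / 107695.7 × 3600 = -17.305″.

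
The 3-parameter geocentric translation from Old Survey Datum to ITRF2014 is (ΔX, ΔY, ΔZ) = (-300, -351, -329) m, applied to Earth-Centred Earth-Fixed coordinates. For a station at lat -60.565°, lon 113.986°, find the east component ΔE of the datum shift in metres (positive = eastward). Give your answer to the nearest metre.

At φ = -60.565°, λ = 113.986°: sin φ = -0.870914, cos φ = 0.491436, sin λ = 0.913645, cos λ = -0.406513.
ΔE = −sin λ·ΔX + cos λ·ΔY = −(0.913645)·(-300) + (-0.406513)·(-351) = 416.78 m.

ΔE = 417 m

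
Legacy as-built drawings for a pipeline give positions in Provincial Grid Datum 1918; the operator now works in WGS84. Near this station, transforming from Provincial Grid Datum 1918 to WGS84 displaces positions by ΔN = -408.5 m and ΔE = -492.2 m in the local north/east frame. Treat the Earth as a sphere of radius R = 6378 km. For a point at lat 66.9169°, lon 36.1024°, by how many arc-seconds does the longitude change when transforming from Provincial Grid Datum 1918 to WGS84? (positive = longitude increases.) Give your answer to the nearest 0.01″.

Δλ = -40.60″

At latitude 66.9169°, cos φ = 0.392066.
One radian of longitude at latitude φ spans R cos φ, so Δλ = ΔE / (R cos φ) = -492.2 / (6378000 × 0.392066) = -1.9683e-04 rad = -40.600″.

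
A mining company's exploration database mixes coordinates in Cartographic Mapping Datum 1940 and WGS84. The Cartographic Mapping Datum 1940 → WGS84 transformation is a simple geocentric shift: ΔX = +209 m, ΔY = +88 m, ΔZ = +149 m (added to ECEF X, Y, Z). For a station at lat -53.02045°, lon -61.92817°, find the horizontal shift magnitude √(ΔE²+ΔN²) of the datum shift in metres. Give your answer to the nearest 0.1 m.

The local east axis at (φ, λ) is (−sin λ, cos λ, 0), so ΔE = −sin(-61.92817°)·209 + cos(-61.92817°)·88 = 225.82 m.
The local north axis is (−sin φ cos λ, −sin φ sin λ, cos φ), giving ΔN = 78.568 − 62.029 + 89.628 = 106.17 m.
Horizontal magnitude = √(ΔE² + ΔN²) = √(225.82² + 106.17²) = 249.54 m.

249.5 m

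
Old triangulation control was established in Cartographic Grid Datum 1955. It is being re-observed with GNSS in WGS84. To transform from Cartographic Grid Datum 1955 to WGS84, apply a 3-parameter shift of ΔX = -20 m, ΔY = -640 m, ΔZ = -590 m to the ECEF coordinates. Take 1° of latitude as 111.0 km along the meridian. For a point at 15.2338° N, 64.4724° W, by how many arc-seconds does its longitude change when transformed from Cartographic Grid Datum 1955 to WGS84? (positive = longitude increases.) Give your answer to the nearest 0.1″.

sin φ = 0.262758, cos φ = 0.964862, sin λ = -0.902378, cos λ = 0.430946.
East component: ΔE = −sin λ·ΔX + cos λ·ΔY = −(-0.902378)(-20) + (0.430946)(-640) = -293.85 m.
1° of latitude spans 111000 m; at latitude φ, 1° of longitude spans that × cos φ = 107099.6 m, so Δλ = -293.85 / 107099.6 × 3600 = -9.877″.

Δλ = -9.9″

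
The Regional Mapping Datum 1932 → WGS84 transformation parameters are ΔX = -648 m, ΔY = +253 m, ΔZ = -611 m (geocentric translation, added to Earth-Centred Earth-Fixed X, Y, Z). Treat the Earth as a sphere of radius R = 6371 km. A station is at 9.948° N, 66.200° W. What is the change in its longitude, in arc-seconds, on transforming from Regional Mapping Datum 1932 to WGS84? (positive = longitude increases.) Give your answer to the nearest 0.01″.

sin φ = 0.172754, cos φ = 0.984965, sin λ = -0.914960, cos λ = 0.403545.
East component: ΔE = −sin λ·ΔX + cos λ·ΔY = −(-0.914960)(-648) + (0.403545)(253) = -490.80 m.
1° of latitude spans πR/180 = 111195 m; at latitude φ, 1° of longitude spans that × cos φ = 109523.1 m, so Δλ = -490.80 / 109523.1 × 3600 = -16.132″.

Δλ = -16.13″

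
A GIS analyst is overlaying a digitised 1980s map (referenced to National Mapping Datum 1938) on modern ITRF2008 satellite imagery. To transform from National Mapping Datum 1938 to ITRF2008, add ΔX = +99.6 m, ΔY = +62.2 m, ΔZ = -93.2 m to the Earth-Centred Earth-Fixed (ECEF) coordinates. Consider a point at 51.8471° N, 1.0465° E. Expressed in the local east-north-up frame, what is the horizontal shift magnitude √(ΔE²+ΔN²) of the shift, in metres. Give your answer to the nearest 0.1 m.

At φ = 51.8471°, λ = 1.0465°: sin φ = 0.786365, cos φ = 0.617762, sin λ = 0.018264, cos λ = 0.999833.
ΔE = −sin λ·ΔX + cos λ·ΔY = −(0.018264)·(99.6) + (0.999833)·(62.2) = 60.37 m.
ΔN = −sin φ cos λ·ΔX − sin φ sin λ·ΔY + cos φ·ΔZ = −(0.786365)(0.999833)(99.6) − (0.786365)(0.018264)(62.2) + (0.617762)(-93.2) = -136.78 m.
Horizontal magnitude = √(ΔE² + ΔN²) = √(60.37² + (-136.78)²) = 149.51 m.

149.5 m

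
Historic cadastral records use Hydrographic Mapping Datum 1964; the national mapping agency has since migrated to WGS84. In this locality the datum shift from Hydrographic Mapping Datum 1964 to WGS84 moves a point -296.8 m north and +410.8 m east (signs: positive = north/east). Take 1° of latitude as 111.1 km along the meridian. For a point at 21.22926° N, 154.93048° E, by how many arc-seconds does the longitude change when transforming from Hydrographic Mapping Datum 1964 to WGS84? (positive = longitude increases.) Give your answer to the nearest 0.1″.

Δλ = 14.3″

At latitude 21.22926°, cos φ = 0.932139.
1° of longitude at this latitude = 111.1 × cos φ = 103.56 km, so Δλ = 410.8 / 103560.6 = 0.0039668° = 14.280″.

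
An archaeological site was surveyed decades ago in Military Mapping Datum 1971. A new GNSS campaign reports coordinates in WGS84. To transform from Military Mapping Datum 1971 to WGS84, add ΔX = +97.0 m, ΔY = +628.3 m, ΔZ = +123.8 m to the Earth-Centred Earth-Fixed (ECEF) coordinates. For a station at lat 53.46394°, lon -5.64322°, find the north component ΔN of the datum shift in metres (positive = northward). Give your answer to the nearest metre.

ΔN = 46 m

At φ = 53.46394°, λ = -5.64322°: sin φ = 0.803482, cos φ = 0.595329, sin λ = -0.098334, cos λ = 0.995154.
ΔN = −sin φ cos λ·ΔX − sin φ sin λ·ΔY + cos φ·ΔZ = −(0.803482)(0.995154)(97.0) − (0.803482)(-0.098334)(628.3) + (0.595329)(123.8) = 45.78 m.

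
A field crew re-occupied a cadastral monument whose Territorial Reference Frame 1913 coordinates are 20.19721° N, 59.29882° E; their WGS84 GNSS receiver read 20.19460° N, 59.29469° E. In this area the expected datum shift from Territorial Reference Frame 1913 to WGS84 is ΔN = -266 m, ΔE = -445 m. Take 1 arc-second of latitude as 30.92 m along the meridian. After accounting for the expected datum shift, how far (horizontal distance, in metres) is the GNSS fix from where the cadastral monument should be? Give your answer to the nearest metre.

Observed coordinate differences: Δφ = -0.00261°, Δλ = -0.00413°.
Converting to metres (1° lat = 111312 m, cos φ = 0.938510): observed ΔN = -290.5 m, observed ΔE = -431.5 m.
Subtracting the expected shift leaves a residual of -290.5 − (-266) = -24.5 m north and -431.5 − (-445) = 13.5 m east.
Residual distance = √((-24.5)² + 13.5²) = 28.0 m.

28 m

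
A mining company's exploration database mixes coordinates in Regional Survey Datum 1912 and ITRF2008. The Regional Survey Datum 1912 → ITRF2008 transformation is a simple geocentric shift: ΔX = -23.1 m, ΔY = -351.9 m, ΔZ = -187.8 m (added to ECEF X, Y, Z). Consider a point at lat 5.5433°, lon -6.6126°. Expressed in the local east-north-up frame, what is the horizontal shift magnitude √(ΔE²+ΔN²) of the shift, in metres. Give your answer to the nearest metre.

The local east axis at (φ, λ) is (−sin λ, cos λ, 0), so ΔE = −sin(-6.6126°)·(-23.1) + cos(-6.6126°)·(-351.9) = -352.22 m.
The local north axis is (−sin φ cos λ, −sin φ sin λ, cos φ), giving ΔN = 2.217 − 3.914 − 186.922 = -188.62 m.
Horizontal magnitude = √(ΔE² + ΔN²) = √((-352.22)² + (-188.62)²) = 399.54 m.

400 m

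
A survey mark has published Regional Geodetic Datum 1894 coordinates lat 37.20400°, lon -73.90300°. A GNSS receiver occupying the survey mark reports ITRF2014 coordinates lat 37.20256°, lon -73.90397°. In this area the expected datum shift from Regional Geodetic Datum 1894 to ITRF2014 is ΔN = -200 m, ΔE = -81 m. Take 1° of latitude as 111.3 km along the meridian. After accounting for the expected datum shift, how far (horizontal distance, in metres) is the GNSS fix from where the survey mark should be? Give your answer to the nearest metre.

Observed coordinate differences: Δφ = -0.00144°, Δλ = -0.00097°.
Converting to metres (1° lat = 111300 m, cos φ = 0.796488): observed ΔN = -160.3 m, observed ΔE = -86.0 m.
Subtracting the expected shift leaves a residual of -160.3 − (-200) = 39.7 m north and -86.0 − (-81) = -5.0 m east.
Residual distance = √(39.7² + (-5.0)²) = 40.0 m.

40 m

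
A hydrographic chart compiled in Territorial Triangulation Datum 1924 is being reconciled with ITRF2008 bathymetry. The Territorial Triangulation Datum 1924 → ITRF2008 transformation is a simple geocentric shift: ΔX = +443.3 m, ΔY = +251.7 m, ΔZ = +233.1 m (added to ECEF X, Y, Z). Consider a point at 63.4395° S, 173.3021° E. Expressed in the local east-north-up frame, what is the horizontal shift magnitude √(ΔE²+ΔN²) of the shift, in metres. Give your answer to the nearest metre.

At φ = -63.4395°, λ = 173.3021°: sin φ = -0.894463, cos φ = 0.447143, sin λ = 0.116634, cos λ = -0.993175.
ΔE = −sin λ·ΔX + cos λ·ΔY = −(0.116634)·(443.3) + (-0.993175)·(251.7) = -301.69 m.
ΔN = −sin φ cos λ·ΔX − sin φ sin λ·ΔY + cos φ·ΔZ = −(-0.894463)(-0.993175)(443.3) − (-0.894463)(0.116634)(251.7) + (0.447143)(233.1) = -263.32 m.
Horizontal magnitude = √(ΔE² + ΔN²) = √((-301.69)² + (-263.32)²) = 400.44 m.

400 m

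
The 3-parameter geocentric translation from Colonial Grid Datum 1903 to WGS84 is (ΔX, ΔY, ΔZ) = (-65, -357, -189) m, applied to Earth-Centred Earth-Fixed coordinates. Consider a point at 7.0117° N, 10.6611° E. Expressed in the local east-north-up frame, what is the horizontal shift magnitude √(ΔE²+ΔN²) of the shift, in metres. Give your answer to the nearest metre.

380 m

At φ = 7.0117°, λ = 10.6611°: sin φ = 0.122072, cos φ = 0.992521, sin λ = 0.184999, cos λ = 0.982739.
ΔE = −sin λ·ΔX + cos λ·ΔY = −(0.184999)·(-65) + (0.982739)·(-357) = -338.81 m.
ΔN = −sin φ cos λ·ΔX − sin φ sin λ·ΔY + cos φ·ΔZ = −(0.122072)(0.982739)(-65) − (0.122072)(0.184999)(-357) + (0.992521)(-189) = -171.73 m.
Horizontal magnitude = √(ΔE² + ΔN²) = √((-338.81)² + (-171.73)²) = 379.85 m.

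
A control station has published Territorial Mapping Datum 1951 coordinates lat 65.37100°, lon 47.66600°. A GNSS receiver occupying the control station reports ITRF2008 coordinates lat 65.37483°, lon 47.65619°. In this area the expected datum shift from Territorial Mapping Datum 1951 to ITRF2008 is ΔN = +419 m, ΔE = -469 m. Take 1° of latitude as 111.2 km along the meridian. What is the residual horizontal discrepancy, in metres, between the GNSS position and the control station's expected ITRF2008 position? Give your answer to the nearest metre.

Observed coordinate differences: Δφ = +0.00383°, Δλ = -0.00981°.
Converting to metres (1° lat = 111200 m, cos φ = 0.416741): observed ΔN = 425.9 m, observed ΔE = -454.6 m.
Subtracting the expected shift leaves a residual of 425.9 − (419) = 6.9 m north and -454.6 − (-469) = 14.4 m east.
Residual distance = √(6.9² + 14.4²) = 16.0 m.

16 m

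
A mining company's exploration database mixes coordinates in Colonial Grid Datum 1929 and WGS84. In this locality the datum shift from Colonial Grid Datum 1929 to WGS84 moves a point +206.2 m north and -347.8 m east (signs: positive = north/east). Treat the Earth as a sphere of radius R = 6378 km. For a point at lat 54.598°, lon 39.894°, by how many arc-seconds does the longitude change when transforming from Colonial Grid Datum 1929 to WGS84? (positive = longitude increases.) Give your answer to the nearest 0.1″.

At latitude 54.598°, cos φ = 0.579310.
One radian of longitude at latitude φ spans R cos φ, so Δλ = ΔE / (R cos φ) = -347.8 / (6378000 × 0.579310) = -9.4131e-05 rad = -19.416″.

Δλ = -19.4″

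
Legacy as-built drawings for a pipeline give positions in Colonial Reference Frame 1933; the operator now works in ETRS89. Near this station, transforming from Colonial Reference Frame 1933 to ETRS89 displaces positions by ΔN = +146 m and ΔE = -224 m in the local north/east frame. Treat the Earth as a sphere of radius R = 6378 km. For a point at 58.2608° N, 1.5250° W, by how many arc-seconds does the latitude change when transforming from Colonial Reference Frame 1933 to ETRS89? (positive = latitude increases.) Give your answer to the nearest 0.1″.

Δφ = 4.7″

On a sphere of radius R, 1 rad of latitude = R, so Δφ = ΔN / R = 146.0 / 6378000 = 2.2891e-05 rad = 4.722″.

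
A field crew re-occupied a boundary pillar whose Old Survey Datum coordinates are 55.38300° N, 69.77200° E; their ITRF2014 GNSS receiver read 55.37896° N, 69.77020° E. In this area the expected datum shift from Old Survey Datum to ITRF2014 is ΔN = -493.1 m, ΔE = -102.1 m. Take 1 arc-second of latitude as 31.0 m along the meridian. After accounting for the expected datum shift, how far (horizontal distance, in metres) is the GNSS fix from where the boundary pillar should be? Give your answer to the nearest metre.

44 m

Observed coordinate differences: Δφ = -0.00404°, Δλ = -0.00180°.
Converting to metres (1° lat = 111600 m, cos φ = 0.568088): observed ΔN = -450.9 m, observed ΔE = -114.1 m.
Subtracting the expected shift leaves a residual of -450.9 − (-493.1) = 42.2 m north and -114.1 − (-102.1) = -12.0 m east.
Residual distance = √(42.2² + (-12.0)²) = 43.9 m.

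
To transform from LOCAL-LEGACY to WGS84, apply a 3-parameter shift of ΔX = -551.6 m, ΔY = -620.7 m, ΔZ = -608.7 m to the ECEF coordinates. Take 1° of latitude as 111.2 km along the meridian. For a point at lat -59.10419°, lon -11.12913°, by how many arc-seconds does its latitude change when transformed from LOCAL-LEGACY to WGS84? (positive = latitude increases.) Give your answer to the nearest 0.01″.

sin φ = -0.858102, cos φ = 0.513479, sin λ = -0.193021, cos λ = 0.981195.
North component: ΔN = −sin φ cos λ·ΔX − sin φ sin λ·ΔY + cos φ·ΔZ = −(-0.858102)(0.981195)(-551.6) − (-0.858102)(-0.193021)(-620.7) + (0.513479)(-608.7) = -674.17 m.
1° of latitude spans 111200 m, so Δφ = -674.17 / 111200 × 3600 = -21.826″.

Δφ = -21.83″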